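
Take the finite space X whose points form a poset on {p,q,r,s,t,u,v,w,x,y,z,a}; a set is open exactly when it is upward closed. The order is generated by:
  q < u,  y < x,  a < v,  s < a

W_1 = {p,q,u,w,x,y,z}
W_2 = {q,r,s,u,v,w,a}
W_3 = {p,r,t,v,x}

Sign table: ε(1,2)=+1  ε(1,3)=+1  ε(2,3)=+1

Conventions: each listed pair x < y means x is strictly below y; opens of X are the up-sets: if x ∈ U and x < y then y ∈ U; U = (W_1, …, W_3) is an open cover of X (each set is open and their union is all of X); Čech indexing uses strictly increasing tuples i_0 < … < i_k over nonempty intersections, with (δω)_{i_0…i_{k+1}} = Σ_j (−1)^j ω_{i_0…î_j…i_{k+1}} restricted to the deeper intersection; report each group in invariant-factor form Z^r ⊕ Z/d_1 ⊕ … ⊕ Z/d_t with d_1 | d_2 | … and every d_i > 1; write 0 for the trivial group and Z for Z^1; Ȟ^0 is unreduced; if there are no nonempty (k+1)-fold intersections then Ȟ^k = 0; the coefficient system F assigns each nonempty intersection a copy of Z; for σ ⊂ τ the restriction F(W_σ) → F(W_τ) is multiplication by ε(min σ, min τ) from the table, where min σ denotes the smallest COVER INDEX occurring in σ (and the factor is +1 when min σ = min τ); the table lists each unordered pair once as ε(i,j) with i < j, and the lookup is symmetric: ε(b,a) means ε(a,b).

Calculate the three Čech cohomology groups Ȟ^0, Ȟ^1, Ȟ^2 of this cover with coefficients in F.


nerve of the cover:
  W12={q,u,w} W13={p,x} W23={r,v}
C dims 3,3; δ0: rk 2, SNF 1^2
Ȟ^0 = (3 − 2) − 0 = 1, so Ȟ^0 ≅ Z
Ȟ^1 = (3 − 0) − 2 = 1, so Ȟ^1 ≅ Z
Ȟ^2 = (0 − 0) − 0 = 0, so Ȟ^2 ≅ 0

Ȟ^0 = Z, Ȟ^1 = Z, Ȟ^2 = 0


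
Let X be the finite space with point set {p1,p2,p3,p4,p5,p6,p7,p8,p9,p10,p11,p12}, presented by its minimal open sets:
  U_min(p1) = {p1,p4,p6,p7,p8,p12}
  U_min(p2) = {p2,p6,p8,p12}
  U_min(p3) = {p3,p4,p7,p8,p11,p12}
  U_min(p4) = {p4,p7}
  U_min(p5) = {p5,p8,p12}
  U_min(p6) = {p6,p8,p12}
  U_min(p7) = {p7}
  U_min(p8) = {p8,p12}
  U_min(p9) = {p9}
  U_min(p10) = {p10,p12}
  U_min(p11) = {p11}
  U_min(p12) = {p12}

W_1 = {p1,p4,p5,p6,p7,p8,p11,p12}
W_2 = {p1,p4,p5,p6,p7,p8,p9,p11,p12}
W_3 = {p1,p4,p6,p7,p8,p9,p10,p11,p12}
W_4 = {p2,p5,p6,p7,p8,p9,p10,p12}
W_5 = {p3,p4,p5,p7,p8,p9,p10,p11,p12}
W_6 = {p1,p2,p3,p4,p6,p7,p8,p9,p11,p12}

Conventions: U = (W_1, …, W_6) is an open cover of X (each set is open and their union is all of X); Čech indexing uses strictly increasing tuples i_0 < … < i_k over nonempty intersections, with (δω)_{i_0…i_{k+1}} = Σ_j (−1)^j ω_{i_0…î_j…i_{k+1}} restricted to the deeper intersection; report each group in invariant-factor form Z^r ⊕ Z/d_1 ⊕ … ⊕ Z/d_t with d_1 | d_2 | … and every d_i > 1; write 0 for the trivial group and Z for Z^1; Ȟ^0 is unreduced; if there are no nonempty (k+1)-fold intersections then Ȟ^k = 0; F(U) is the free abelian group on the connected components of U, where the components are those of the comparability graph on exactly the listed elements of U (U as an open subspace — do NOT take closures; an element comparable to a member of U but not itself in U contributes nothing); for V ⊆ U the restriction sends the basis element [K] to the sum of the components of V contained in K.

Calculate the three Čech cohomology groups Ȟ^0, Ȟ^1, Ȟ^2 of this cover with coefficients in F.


nonempty intersections:
  W12={p1,p4,p5,p6,p7,p8,p11,p12} W13={p1,p4,p6,p7,p8,p11,p12} W14={p5,p6,p7,p8,p12} W15={p4,p5,p7,p8,p11,p12} W16={p1,p4,p6,p7,p8,p11,p12} W23={p1,p4,p6,p7,p8,p9,p11,p12} W24={p5,p6,p7,p8,p9,p12} W25={p4,p5,p7,p8,p9,p11,p12} W26={p1,p4,p6,p7,p8,p9,p11,p12} W34={p6,p7,p8,p9,p10,p12} W35={p4,p7,p8,p9,p10,p11,p12} W36={p1,p4,p6,p7,p8,p9,p11,p12} W45={p5,p7,p8,p9,p10,p12} W46={p2,p6,p7,p8,p9,p12} W56={p3,p4,p7,p8,p9,p11,p12}
  W123={p1,p4,p6,p7,p8,p11,p12} W124={p5,p6,p7,p8,p12} W125={p4,p5,p7,p8,p11,p12} W126={p1,p4,p6,p7,p8,p11,p12} W134={p6,p7,p8,p12} W135={p4,p7,p8,p11,p12} W136={p1,p4,p6,p7,p8,p11,p12} W145={p5,p7,p8,p12} W146={p6,p7,p8,p12} W156={p4,p7,p8,p11,p12} W234={p6,p7,p8,p9,p12} W235={p4,p7,p8,p9,p11,p12} W236={p1,p4,p6,p7,p8,p9,p11,p12} W245={p5,p7,p8,p9,p12} W246={p6,p7,p8,p9,p12} W256={p4,p7,p8,p9,p11,p12} W345={p7,p8,p9,p10,p12} W346={p6,p7,p8,p9,p12} W356={p4,p7,p8,p9,p11,p12} W456={p7,p8,p9,p12}
  W1234={p6,p7,p8,p12} W1235={p4,p7,p8,p11,p12} W1236={p1,p4,p6,p7,p8,p11,p12} W1245={p5,p7,p8,p12} W1246={p6,p7,p8,p12} W1256={p4,p7,p8,p11,p12} W1345={p7,p8,p12} W1346={p6,p7,p8,p12} W1356={p4,p7,p8,p11,p12} W1456={p7,p8,p12} W2345={p7,p8,p9,p12} W2346={p6,p7,p8,p9,p12} W2356={p4,p7,p8,p9,p11,p12} W2456={p7,p8,p9,p12} W3456={p7,p8,p9,p12}
  W12345={p7,p8,p12} W12346={p6,p7,p8,p12} W12356={p4,p7,p8,p11,p12} W12456={p7,p8,p12} W13456={p7,p8,p12} W23456={p7,p8,p9,p12}
  W123456={p7,p8,p12}
components per intersection:
  W1: {p1,p4,p5,p6,p7,p8,p12} {p11}
  W2: {p1,p4,p5,p6,p7,p8,p12} {p9} {p11}
  W3: {p1,p4,p6,p7,p8,p10,p12} {p9} {p11}
  W4: {p2,p5,p6,p8,p10,p12} {p7} {p9}
  W5: {p3,p4,p5,p7,p8,p10,p11,p12} {p9}
  W6: {p1,p2,p3,p4,p6,p7,p8,p11,p12} {p9}
  W12: {p1,p4,p5,p6,p7,p8,p12} {p11}
  W13: {p1,p4,p6,p7,p8,p12} {p11}
  W14: {p5,p6,p8,p12} {p7}
  W15: {p4,p7} {p5,p8,p12} {p11}
  W16: {p1,p4,p6,p7,p8,p12} {p11}
  W23: {p1,p4,p6,p7,p8,p12} {p9} {p11}
  W24: {p5,p6,p8,p12} {p7} {p9}
  W25: {p4,p7} {p5,p8,p12} {p9} {p11}
  W26: {p1,p4,p6,p7,p8,p12} {p9} {p11}
  W34: {p6,p8,p10,p12} {p7} {p9}
  W35: {p4,p7} {p8,p10,p12} {p9} {p11}
  W36: {p1,p4,p6,p7,p8,p12} {p9} {p11}
  W45: {p5,p8,p10,p12} {p7} {p9}
  W46: {p2,p6,p8,p12} {p7} {p9}
  W56: {p3,p4,p7,p8,p11,p12} {p9}
  W123: {p1,p4,p6,p7,p8,p12} {p11}
  W124: {p5,p6,p8,p12} {p7}
  W125: {p4,p7} {p5,p8,p12} {p11}
  W126: {p1,p4,p6,p7,p8,p12} {p11}
  W134: {p6,p8,p12} {p7}
  W135: {p4,p7} {p8,p12} {p11}
  W136: {p1,p4,p6,p7,p8,p12} {p11}
  W145: {p5,p8,p12} {p7}
  W146: {p6,p8,p12} {p7}
  W156: {p4,p7} {p8,p12} {p11}
  W234: {p6,p8,p12} {p7} {p9}
  W235: {p4,p7} {p8,p12} {p9} {p11}
  W236: {p1,p4,p6,p7,p8,p12} {p9} {p11}
  W245: {p5,p8,p12} {p7} {p9}
  W246: {p6,p8,p12} {p7} {p9}
  W256: {p4,p7} {p8,p12} {p9} {p11}
  W345: {p7} {p8,p10,p12} {p9}
  W346: {p6,p8,p12} {p7} {p9}
  W356: {p4,p7} {p8,p12} {p9} {p11}
  W456: {p7} {p8,p12} {p9}
  W1234: {p6,p8,p12} {p7}
  W1235: {p4,p7} {p8,p12} {p11}
  W1236: {p1,p4,p6,p7,p8,p12} {p11}
  W1245: {p5,p8,p12} {p7}
  W1246: {p6,p8,p12} {p7}
  W1256: {p4,p7} {p8,p12} {p11}
  W1345: {p7} {p8,p12}
  W1346: {p6,p8,p12} {p7}
  W1356: {p4,p7} {p8,p12} {p11}
  W1456: {p7} {p8,p12}
  W2345: {p7} {p8,p12} {p9}
  W2346: {p6,p8,p12} {p7} {p9}
  W2356: {p4,p7} {p8,p12} {p9} {p11}
  W2456: {p7} {p8,p12} {p9}
  W3456: {p7} {p8,p12} {p9}
  W12345: {p7} {p8,p12}
  W12346: {p6,p8,p12} {p7}
  W12356: {p4,p7} {p8,p12} {p11}
  W12456: {p7} {p8,p12}
  W13456: {p7} {p8,p12}
  W23456: {p7} {p8,p12} {p9}
  W123456: {p7} {p8,p12}
C dims 15,42,56,39; δ0: rk 13, SNF 1^13; δ1: rk 29, SNF 1^29; δ2: rk 27, SNF 1^27
Ȟ^0: (15−13)−0=2 ⇒ Z^2
Ȟ^1: (42−29)−13=0 ⇒ 0
Ȟ^2: (56−27)−29=0 ⇒ 0

Ȟ^0(U;F) ≅ Z^2, Ȟ^1(U;F) ≅ 0 and Ȟ^2(U;F) ≅ 0


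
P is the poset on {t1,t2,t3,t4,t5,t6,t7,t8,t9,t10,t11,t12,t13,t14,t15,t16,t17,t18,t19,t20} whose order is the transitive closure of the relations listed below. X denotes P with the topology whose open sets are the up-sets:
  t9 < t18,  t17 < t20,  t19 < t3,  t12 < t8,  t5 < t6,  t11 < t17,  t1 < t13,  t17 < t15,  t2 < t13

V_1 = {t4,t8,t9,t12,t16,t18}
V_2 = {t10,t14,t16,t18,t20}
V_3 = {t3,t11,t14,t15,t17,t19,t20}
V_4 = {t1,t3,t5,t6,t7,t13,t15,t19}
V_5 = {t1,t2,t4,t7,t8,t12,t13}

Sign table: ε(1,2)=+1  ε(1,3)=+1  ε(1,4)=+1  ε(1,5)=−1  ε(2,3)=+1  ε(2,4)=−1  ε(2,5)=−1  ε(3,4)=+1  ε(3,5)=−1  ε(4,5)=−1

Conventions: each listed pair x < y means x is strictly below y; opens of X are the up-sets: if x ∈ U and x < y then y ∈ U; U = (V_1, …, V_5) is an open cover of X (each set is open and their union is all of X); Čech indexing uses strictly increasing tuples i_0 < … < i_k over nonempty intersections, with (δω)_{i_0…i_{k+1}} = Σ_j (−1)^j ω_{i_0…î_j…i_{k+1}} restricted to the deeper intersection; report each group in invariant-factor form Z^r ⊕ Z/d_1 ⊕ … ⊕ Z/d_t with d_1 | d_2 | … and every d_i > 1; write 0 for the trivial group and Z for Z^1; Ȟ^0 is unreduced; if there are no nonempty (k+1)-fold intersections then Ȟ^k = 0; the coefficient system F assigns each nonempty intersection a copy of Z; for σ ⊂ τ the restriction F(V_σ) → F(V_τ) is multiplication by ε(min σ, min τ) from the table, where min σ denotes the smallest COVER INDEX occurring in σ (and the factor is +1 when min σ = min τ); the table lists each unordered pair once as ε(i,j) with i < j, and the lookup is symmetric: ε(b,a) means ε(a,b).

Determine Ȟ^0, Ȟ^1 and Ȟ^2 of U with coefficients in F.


Ȟ^0(U;F) ≅ Z, Ȟ^1(U;F) ≅ Z and Ȟ^2(U;F) ≅ 0

nonempty intersections:
  V12={t16,t18} V15={t4,t8,t12} V23={t14,t20} V34={t3,t15,t19} V45={t1,t7,t13}
C dims 5,5; δ0: rk 4, SNF 1^4
Ȟ^0: (5−4)−0=1 ⇒ Z
Ȟ^1: (5−0)−4=1 ⇒ Z
Ȟ^2: (0−0)−0=0 ⇒ 0


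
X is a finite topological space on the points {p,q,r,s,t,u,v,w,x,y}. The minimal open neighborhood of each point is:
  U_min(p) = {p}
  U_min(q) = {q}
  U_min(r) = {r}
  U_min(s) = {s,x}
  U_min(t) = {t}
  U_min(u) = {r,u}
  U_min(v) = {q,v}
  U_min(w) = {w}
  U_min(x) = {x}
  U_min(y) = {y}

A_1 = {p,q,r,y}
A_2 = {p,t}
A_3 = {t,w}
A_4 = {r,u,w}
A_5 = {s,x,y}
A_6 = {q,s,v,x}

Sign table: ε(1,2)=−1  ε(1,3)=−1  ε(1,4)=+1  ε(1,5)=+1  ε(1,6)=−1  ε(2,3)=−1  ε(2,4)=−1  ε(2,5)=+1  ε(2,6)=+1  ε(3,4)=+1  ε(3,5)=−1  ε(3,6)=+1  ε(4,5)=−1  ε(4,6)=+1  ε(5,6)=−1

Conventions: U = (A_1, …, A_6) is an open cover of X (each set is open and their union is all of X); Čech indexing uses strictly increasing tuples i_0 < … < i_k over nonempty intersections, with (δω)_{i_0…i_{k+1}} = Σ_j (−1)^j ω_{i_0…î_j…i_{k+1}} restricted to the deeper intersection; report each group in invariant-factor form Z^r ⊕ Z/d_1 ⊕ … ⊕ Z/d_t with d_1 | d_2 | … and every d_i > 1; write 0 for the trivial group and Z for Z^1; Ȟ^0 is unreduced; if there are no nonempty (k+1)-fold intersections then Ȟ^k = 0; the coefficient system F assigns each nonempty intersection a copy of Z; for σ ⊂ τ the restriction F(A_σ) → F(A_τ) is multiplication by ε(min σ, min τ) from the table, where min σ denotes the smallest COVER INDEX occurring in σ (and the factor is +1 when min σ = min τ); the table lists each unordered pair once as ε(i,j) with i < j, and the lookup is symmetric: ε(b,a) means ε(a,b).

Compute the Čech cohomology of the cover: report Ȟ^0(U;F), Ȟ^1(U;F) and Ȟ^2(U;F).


nonempty overlaps:
  A12={p} A14={r} A15={y} A16={q} A23={t} A34={w} A56={s,x}
C dims 6,7; δ0: rk 5, SNF 1^5
degree 0: 6−5−0 = 1 → Ȟ^0 ≅ Z
degree 1: 7−0−5 = 2 → Ȟ^1 ≅ Z^2
degree 2: 0−0−0 = 0 → Ȟ^2 ≅ 0

Ȟ^0(U;F) ≅ Z,  Ȟ^1(U;F) ≅ Z^2,  Ȟ^2(U;F) ≅ 0


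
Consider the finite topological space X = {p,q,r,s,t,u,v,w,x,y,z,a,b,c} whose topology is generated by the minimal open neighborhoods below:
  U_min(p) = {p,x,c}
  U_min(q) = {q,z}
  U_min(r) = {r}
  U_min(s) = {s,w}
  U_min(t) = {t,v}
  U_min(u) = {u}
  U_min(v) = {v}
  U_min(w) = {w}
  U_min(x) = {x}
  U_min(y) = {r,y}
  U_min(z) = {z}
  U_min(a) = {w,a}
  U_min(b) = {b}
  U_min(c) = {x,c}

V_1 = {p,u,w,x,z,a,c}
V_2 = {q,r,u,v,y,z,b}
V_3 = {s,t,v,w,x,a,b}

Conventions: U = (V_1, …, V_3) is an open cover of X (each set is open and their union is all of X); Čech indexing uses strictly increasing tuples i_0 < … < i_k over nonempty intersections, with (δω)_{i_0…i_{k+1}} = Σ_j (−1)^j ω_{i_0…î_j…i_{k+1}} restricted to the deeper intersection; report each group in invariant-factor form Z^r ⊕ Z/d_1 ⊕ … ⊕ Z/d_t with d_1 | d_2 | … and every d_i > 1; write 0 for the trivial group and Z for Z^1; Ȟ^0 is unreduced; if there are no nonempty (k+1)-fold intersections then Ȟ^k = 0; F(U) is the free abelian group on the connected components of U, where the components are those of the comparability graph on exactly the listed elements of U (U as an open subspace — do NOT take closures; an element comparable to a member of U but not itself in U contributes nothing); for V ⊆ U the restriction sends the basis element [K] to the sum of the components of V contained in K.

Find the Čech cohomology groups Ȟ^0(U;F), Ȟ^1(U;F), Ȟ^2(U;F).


Ȟ^0(U;F) ≅ Z^7, Ȟ^1(U;F) ≅ 0, Ȟ^2(U;F) ≅ 0

nonempty overlaps:
  V12={u,z} V13={w,x,a} V23={v,b}
components per intersection:
  V1: {p,x,c} {u} {w,a} {z}
  V2: {q,z} {r,y} {u} {v} {b}
  V3: {s,w,a} {t,v} {x} {b}
  V12: {u} {z}
  V13: {w,a} {x}
  V23: {v} {b}
C dims 13,6; δ0: rk 6, SNF 1^6
degree 0: 13−6−0 = 7 → Ȟ^0 ≅ Z^7
degree 1: 6−0−6 = 0 → Ȟ^1 ≅ 0
degree 2: 0−0−0 = 0 → Ȟ^2 ≅ 0


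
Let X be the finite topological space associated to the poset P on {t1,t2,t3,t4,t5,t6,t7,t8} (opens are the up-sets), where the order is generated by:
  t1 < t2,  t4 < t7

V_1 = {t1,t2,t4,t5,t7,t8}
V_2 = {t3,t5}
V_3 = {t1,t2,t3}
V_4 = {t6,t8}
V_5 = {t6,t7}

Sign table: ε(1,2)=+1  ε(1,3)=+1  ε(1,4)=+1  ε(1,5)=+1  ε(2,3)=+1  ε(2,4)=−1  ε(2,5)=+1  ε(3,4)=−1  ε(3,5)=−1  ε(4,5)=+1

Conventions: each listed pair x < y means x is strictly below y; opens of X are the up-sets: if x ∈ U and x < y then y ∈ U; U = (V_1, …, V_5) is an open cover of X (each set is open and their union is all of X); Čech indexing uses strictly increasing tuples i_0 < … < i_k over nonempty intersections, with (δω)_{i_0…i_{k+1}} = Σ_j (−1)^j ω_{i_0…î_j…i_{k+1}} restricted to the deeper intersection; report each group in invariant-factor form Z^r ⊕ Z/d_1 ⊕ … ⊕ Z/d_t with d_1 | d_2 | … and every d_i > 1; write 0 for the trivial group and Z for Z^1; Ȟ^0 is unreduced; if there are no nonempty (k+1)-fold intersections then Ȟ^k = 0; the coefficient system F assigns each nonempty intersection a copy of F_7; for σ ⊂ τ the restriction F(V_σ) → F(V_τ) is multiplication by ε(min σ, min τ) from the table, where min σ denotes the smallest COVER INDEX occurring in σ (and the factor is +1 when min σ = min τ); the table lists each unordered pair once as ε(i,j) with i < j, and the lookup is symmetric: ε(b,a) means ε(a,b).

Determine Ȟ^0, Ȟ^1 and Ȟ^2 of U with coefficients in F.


nerve simplices:
  V12={t5} V13={t1,t2} V14={t8} V15={t7} V23={t3} V45={t6}
C dims 5,6; δ0: rk_F7 4
degree 0: 5−4−0 = 1 → Ȟ^0 ≅ Z/7
degree 1: 6−0−4 = 2 → Ȟ^1 ≅ Z/7 ⊕ Z/7
degree 2: 0−0−0 = 0 → Ȟ^2 ≅ 0

Ȟ^0 = Z/7, Ȟ^1 = Z/7 ⊕ Z/7, Ȟ^2 = 0


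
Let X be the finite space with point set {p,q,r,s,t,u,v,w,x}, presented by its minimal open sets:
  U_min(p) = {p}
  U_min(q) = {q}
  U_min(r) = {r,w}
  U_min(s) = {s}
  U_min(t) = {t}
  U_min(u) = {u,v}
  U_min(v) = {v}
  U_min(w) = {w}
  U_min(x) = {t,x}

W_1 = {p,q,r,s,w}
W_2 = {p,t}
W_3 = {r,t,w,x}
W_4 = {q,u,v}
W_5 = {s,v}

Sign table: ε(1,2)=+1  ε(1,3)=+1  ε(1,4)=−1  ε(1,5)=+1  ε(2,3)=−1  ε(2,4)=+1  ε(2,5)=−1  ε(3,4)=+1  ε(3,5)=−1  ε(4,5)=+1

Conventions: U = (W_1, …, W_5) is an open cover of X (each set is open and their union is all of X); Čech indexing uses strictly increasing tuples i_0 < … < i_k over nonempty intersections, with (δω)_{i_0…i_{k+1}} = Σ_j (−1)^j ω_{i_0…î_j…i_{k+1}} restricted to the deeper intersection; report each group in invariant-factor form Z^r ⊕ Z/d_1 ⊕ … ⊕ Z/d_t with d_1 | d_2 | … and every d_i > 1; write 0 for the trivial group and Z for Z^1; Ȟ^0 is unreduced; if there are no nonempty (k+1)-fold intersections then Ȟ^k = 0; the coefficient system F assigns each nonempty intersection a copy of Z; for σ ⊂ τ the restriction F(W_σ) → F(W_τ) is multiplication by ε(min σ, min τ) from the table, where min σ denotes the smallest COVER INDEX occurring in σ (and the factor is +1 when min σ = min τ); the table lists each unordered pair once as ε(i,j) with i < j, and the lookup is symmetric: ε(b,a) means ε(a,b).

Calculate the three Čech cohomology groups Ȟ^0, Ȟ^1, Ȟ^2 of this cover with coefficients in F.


Ȟ^0 = 0,  Ȟ^1 = Z ⊕ Z/2,  Ȟ^2 = 0

intersection data:
  W12={p} W13={r,w} W14={q} W15={s} W23={t} W45={v}
C dims 5,6; δ0: rk 5, SNF 1^4·2
Ȟ^0 = (5 − 5) − 0 = 0, so Ȟ^0 ≅ 0
Ȟ^1 = (6 − 0) − 5 = 1 plus torsion [2], so Ȟ^1 ≅ Z ⊕ Z/2
Ȟ^2 = (0 − 0) − 0 = 0, so Ȟ^2 ≅ 0


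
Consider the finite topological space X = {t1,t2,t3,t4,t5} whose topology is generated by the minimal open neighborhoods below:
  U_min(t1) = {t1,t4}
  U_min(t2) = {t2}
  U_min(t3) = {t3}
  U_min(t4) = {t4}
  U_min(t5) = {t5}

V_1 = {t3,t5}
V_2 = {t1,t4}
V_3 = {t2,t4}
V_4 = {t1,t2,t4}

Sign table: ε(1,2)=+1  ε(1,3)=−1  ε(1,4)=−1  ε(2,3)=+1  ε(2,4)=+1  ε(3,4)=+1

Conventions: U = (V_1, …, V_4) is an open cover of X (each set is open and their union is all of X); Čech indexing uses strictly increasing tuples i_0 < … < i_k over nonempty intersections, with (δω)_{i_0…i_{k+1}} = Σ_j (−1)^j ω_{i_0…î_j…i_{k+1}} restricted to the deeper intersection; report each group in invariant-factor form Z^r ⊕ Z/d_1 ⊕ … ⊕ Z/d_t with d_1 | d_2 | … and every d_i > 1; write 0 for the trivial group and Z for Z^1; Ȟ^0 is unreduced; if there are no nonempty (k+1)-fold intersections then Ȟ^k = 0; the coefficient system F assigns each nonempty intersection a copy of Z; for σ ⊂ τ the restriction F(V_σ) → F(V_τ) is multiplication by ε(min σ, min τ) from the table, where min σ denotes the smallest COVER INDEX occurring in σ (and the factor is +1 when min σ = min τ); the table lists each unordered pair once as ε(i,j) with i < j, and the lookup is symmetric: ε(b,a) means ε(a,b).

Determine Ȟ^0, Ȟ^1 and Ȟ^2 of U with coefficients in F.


nerve of the cover:
  V23={t4} V24={t1,t4} V34={t2,t4}
  V234={t4}
C dims 4,3,1; δ0: rk 2, SNF 1^2; δ1: rk 1, SNF 1^1
Ȟ^0 = (4 − 2) − 0 = 2, so Ȟ^0 ≅ Z^2
Ȟ^1 = (3 − 1) − 2 = 0, so Ȟ^1 ≅ 0
Ȟ^2 = (1 − 0) − 1 = 0, so Ȟ^2 ≅ 0

Ȟ^0(U;F) ≅ Z^2, Ȟ^1(U;F) ≅ 0 and Ȟ^2(U;F) ≅ 0


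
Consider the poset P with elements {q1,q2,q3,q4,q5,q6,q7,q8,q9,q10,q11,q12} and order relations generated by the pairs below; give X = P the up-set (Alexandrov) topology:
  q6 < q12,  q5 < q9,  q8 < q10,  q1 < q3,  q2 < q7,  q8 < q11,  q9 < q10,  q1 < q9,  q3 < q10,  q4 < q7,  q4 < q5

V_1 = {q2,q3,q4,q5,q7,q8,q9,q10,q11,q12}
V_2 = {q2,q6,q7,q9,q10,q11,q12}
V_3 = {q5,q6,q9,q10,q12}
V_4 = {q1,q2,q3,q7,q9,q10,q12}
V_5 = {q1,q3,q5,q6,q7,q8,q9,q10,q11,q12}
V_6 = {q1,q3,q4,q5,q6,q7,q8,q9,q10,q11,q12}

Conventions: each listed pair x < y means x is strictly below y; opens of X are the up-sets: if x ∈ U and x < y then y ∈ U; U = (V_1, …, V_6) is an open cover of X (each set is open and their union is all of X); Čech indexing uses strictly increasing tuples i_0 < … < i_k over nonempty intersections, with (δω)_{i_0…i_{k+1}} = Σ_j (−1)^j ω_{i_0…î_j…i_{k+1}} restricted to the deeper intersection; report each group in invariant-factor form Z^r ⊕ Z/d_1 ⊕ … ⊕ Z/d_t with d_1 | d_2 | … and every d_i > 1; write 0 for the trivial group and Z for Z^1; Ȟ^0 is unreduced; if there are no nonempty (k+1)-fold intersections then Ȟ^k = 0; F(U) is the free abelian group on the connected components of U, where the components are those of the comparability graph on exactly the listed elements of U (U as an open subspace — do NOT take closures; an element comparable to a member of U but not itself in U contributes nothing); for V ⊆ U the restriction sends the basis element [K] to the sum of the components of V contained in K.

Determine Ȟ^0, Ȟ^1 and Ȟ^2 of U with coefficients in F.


Ȟ^0 ≅ Z^2,  Ȟ^1 ≅ 0,  Ȟ^2 ≅ 0

intersection data:
  V12={q2,q7,q9,q10,q11,q12} V13={q5,q9,q10,q12} V14={q2,q3,q7,q9,q10,q12} V15={q3,q5,q7,q8,q9,q10,q11,q12} V16={q3,q4,q5,q7,q8,q9,q10,q11,q12} V23={q6,q9,q10,q12} V24={q2,q7,q9,q10,q12} V25={q6,q7,q9,q10,q11,q12} V26={q6,q7,q9,q10,q11,q12} V34={q9,q10,q12} V35={q5,q6,q9,q10,q12} V36={q5,q6,q9,q10,q12} V45={q1,q3,q7,q9,q10,q12} V46={q1,q3,q7,q9,q10,q12} V56={q1,q3,q5,q6,q7,q8,q9,q10,q11,q12}
  V123={q9,q10,q12} V124={q2,q7,q9,q10,q12} V125={q7,q9,q10,q11,q12} V126={q7,q9,q10,q11,q12} V134={q9,q10,q12} V135={q5,q9,q10,q12} V136={q5,q9,q10,q12} V145={q3,q7,q9,q10,q12} V146={q3,q7,q9,q10,q12} V156={q3,q5,q7,q8,q9,q10,q11,q12} V234={q9,q10,q12} V235={q6,q9,q10,q12} V236={q6,q9,q10,q12} V245={q7,q9,q10,q12} V246={q7,q9,q10,q12} V256={q6,q7,q9,q10,q11,q12} V345={q9,q10,q12} V346={q9,q10,q12} V356={q5,q6,q9,q10,q12} V456={q1,q3,q7,q9,q10,q12}
  V1234={q9,q10,q12} V1235={q9,q10,q12} V1236={q9,q10,q12} V1245={q7,q9,q10,q12} V1246={q7,q9,q10,q12} V1256={q7,q9,q10,q11,q12} V1345={q9,q10,q12} V1346={q9,q10,q12} V1356={q5,q9,q10,q12} V1456={q3,q7,q9,q10,q12} V2345={q9,q10,q12} V2346={q9,q10,q12} V2356={q6,q9,q10,q12} V2456={q7,q9,q10,q12} V3456={q9,q10,q12}
  V12345={q9,q10,q12} V12346={q9,q10,q12} V12356={q9,q10,q12} V12456={q7,q9,q10,q12} V13456={q9,q10,q12} V23456={q9,q10,q12}
  V123456={q9,q10,q12}
components per intersection:
  V1: {q2,q3,q4,q5,q7,q8,q9,q10,q11} {q12}
  V2: {q2,q7} {q6,q12} {q9,q10} {q11}
  V3: {q5,q9,q10} {q6,q12}
  V4: {q1,q3,q9,q10} {q2,q7} {q12}
  V5: {q1,q3,q5,q8,q9,q10,q11} {q6,q12} {q7}
  V6: {q1,q3,q4,q5,q7,q8,q9,q10,q11} {q6,q12}
  V12: {q2,q7} {q9,q10} {q11} {q12}
  V13: {q5,q9,q10} {q12}
  V14: {q2,q7} {q3,q9,q10} {q12}
  V15: {q3,q5,q8,q9,q10,q11} {q7} {q12}
  V16: {q3,q4,q5,q7,q8,q9,q10,q11} {q12}
  V23: {q6,q12} {q9,q10}
  V24: {q2,q7} {q9,q10} {q12}
  V25: {q6,q12} {q7} {q9,q10} {q11}
  V26: {q6,q12} {q7} {q9,q10} {q11}
  V34: {q9,q10} {q12}
  V35: {q5,q9,q10} {q6,q12}
  V36: {q5,q9,q10} {q6,q12}
  V45: {q1,q3,q9,q10} {q7} {q12}
  V46: {q1,q3,q9,q10} {q7} {q12}
  V56: {q1,q3,q5,q8,q9,q10,q11} {q6,q12} {q7}
  V123: {q9,q10} {q12}
  V124: {q2,q7} {q9,q10} {q12}
  V125: {q7} {q9,q10} {q11} {q12}
  V126: {q7} {q9,q10} {q11} {q12}
  V134: {q9,q10} {q12}
  V135: {q5,q9,q10} {q12}
  V136: {q5,q9,q10} {q12}
  V145: {q3,q9,q10} {q7} {q12}
  V146: {q3,q9,q10} {q7} {q12}
  V156: {q3,q5,q8,q9,q10,q11} {q7} {q12}
  V234: {q9,q10} {q12}
  V235: {q6,q12} {q9,q10}
  V236: {q6,q12} {q9,q10}
  V245: {q7} {q9,q10} {q12}
  V246: {q7} {q9,q10} {q12}
  V256: {q6,q12} {q7} {q9,q10} {q11}
  V345: {q9,q10} {q12}
  V346: {q9,q10} {q12}
  V356: {q5,q9,q10} {q6,q12}
  V456: {q1,q3,q9,q10} {q7} {q12}
  V1234: {q9,q10} {q12}
  V1235: {q9,q10} {q12}
  V1236: {q9,q10} {q12}
  V1245: {q7} {q9,q10} {q12}
  V1246: {q7} {q9,q10} {q12}
  V1256: {q7} {q9,q10} {q11} {q12}
  V1345: {q9,q10} {q12}
  V1346: {q9,q10} {q12}
  V1356: {q5,q9,q10} {q12}
  V1456: {q3,q9,q10} {q7} {q12}
  V2345: {q9,q10} {q12}
  V2346: {q9,q10} {q12}
  V2356: {q6,q12} {q9,q10}
  V2456: {q7} {q9,q10} {q12}
  V3456: {q9,q10} {q12}
  V12345: {q9,q10} {q12}
  V12346: {q9,q10} {q12}
  V12356: {q9,q10} {q12}
  V12456: {q7} {q9,q10} {q12}
  V13456: {q9,q10} {q12}
  V23456: {q9,q10} {q12}
  V123456: {q9,q10} {q12}
C dims 16,42,53,36; δ0: rk 14, SNF 1^14; δ1: rk 28, SNF 1^28; δ2: rk 25, SNF 1^25
Ȟ^0 = (16 − 14) − 0 = 2, so Ȟ^0 ≅ Z^2
Ȟ^1 = (42 − 28) − 14 = 0, so Ȟ^1 ≅ 0
Ȟ^2 = (53 − 25) − 28 = 0, so Ȟ^2 ≅ 0


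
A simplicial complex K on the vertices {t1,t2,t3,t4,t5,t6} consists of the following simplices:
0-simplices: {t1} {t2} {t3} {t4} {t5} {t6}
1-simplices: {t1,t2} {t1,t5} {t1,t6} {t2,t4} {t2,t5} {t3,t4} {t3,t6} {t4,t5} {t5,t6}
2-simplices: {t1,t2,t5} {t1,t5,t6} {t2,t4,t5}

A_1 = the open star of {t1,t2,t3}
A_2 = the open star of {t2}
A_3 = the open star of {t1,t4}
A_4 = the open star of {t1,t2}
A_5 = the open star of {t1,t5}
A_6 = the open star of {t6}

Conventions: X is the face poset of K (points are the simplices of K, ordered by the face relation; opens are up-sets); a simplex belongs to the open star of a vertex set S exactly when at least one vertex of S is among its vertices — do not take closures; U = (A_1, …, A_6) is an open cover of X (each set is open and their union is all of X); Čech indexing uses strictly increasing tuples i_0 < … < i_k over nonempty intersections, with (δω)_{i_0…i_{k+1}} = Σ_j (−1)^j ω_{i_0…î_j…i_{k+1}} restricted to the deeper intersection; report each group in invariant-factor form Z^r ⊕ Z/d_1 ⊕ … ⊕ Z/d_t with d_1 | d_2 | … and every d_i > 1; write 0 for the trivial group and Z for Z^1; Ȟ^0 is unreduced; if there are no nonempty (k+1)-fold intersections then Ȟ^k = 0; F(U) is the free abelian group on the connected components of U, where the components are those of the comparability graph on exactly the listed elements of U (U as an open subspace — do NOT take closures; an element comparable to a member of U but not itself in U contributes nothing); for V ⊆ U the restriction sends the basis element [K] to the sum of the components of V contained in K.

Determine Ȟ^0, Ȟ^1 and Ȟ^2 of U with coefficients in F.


nonempty overlaps:
  A1={{t1},{t2},{t3},{t1,t2},{t1,t5},{t1,t6},{t2,t4},{t2,t5},{t3,t4},{t3,t6},{t1,t2,t5},{t1,t5,t6},{t2,t4,t5}} A2={{t2},{t1,t2},{t2,t4},{t2,t5},{t1,t2,t5},{t2,t4,t5}} A3={{t1},{t4},{t1,t2},{t1,t5},{t1,t6},{t2,t4},{t3,t4},{t4,t5},{t1,t2,t5},{t1,t5,t6},{t2,t4,t5}} A4={{t1},{t2},{t1,t2},{t1,t5},{t1,t6},{t2,t4},{t2,t5},{t1,t2,t5},{t1,t5,t6},{t2,t4,t5}} A5={{t1},{t5},{t1,t2},{t1,t5},{t1,t6},{t2,t5},{t4,t5},{t5,t6},{t1,t2,t5},{t1,t5,t6},{t2,t4,t5}} A6={{t6},{t1,t6},{t3,t6},{t5,t6},{t1,t5,t6}}
  A12={{t2},{t1,t2},{t2,t4},{t2,t5},{t1,t2,t5},{t2,t4,t5}} A13={{t1},{t1,t2},{t1,t5},{t1,t6},{t2,t4},{t3,t4},{t1,t2,t5},{t1,t5,t6},{t2,t4,t5}} A14={{t1},{t2},{t1,t2},{t1,t5},{t1,t6},{t2,t4},{t2,t5},{t1,t2,t5},{t1,t5,t6},{t2,t4,t5}} A15={{t1},{t1,t2},{t1,t5},{t1,t6},{t2,t5},{t1,t2,t5},{t1,t5,t6},{t2,t4,t5}} A16={{t1,t6},{t3,t6},{t1,t5,t6}} A23={{t1,t2},{t2,t4},{t1,t2,t5},{t2,t4,t5}} A24={{t2},{t1,t2},{t2,t4},{t2,t5},{t1,t2,t5},{t2,t4,t5}} A25={{t1,t2},{t2,t5},{t1,t2,t5},{t2,t4,t5}} A34={{t1},{t1,t2},{t1,t5},{t1,t6},{t2,t4},{t1,t2,t5},{t1,t5,t6},{t2,t4,t5}} A35={{t1},{t1,t2},{t1,t5},{t1,t6},{t4,t5},{t1,t2,t5},{t1,t5,t6},{t2,t4,t5}} A36={{t1,t6},{t1,t5,t6}} A45={{t1},{t1,t2},{t1,t5},{t1,t6},{t2,t5},{t1,t2,t5},{t1,t5,t6},{t2,t4,t5}} A46={{t1,t6},{t1,t5,t6}} A56={{t1,t6},{t5,t6},{t1,t5,t6}}
  A123={{t1,t2},{t2,t4},{t1,t2,t5},{t2,t4,t5}} A124={{t2},{t1,t2},{t2,t4},{t2,t5},{t1,t2,t5},{t2,t4,t5}} A125={{t1,t2},{t2,t5},{t1,t2,t5},{t2,t4,t5}} A134={{t1},{t1,t2},{t1,t5},{t1,t6},{t2,t4},{t1,t2,t5},{t1,t5,t6},{t2,t4,t5}} A135={{t1},{t1,t2},{t1,t5},{t1,t6},{t1,t2,t5},{t1,t5,t6},{t2,t4,t5}} A136={{t1,t6},{t1,t5,t6}} A145={{t1},{t1,t2},{t1,t5},{t1,t6},{t2,t5},{t1,t2,t5},{t1,t5,t6},{t2,t4,t5}} A146={{t1,t6},{t1,t5,t6}} A156={{t1,t6},{t1,t5,t6}} A234={{t1,t2},{t2,t4},{t1,t2,t5},{t2,t4,t5}} A235={{t1,t2},{t1,t2,t5},{t2,t4,t5}} A245={{t1,t2},{t2,t5},{t1,t2,t5},{t2,t4,t5}} A345={{t1},{t1,t2},{t1,t5},{t1,t6},{t1,t2,t5},{t1,t5,t6},{t2,t4,t5}} A346={{t1,t6},{t1,t5,t6}} A356={{t1,t6},{t1,t5,t6}} A456={{t1,t6},{t1,t5,t6}}
  A1234={{t1,t2},{t2,t4},{t1,t2,t5},{t2,t4,t5}} A1235={{t1,t2},{t1,t2,t5},{t2,t4,t5}} A1245={{t1,t2},{t2,t5},{t1,t2,t5},{t2,t4,t5}} A1345={{t1},{t1,t2},{t1,t5},{t1,t6},{t1,t2,t5},{t1,t5,t6},{t2,t4,t5}} A1346={{t1,t6},{t1,t5,t6}} A1356={{t1,t6},{t1,t5,t6}} A1456={{t1,t6},{t1,t5,t6}} A2345={{t1,t2},{t1,t2,t5},{t2,t4,t5}} A3456={{t1,t6},{t1,t5,t6}}
  A12345={{t1,t2},{t1,t2,t5},{t2,t4,t5}} A13456={{t1,t6},{t1,t5,t6}}
components per intersection:
  A1: {{t1},{t2},{t1,t2},{t1,t5},{t1,t6},{t2,t4},{t2,t5},{t1,t2,t5},{t1,t5,t6},{t2,t4,t5}} {{t3},{t3,t4},{t3,t6}}
  A2: {{t2},{t1,t2},{t2,t4},{t2,t5},{t1,t2,t5},{t2,t4,t5}}
  A3: {{t1},{t1,t2},{t1,t5},{t1,t6},{t1,t2,t5},{t1,t5,t6}} {{t4},{t2,t4},{t3,t4},{t4,t5},{t2,t4,t5}}
  A4: {{t1},{t2},{t1,t2},{t1,t5},{t1,t6},{t2,t4},{t2,t5},{t1,t2,t5},{t1,t5,t6},{t2,t4,t5}}
  A5: {{t1},{t5},{t1,t2},{t1,t5},{t1,t6},{t2,t5},{t4,t5},{t5,t6},{t1,t2,t5},{t1,t5,t6},{t2,t4,t5}}
  A6: {{t6},{t1,t6},{t3,t6},{t5,t6},{t1,t5,t6}}
  A12: {{t2},{t1,t2},{t2,t4},{t2,t5},{t1,t2,t5},{t2,t4,t5}}
  A13: {{t1},{t1,t2},{t1,t5},{t1,t6},{t1,t2,t5},{t1,t5,t6}} {{t2,t4},{t2,t4,t5}} {{t3,t4}}
  A14: {{t1},{t2},{t1,t2},{t1,t5},{t1,t6},{t2,t4},{t2,t5},{t1,t2,t5},{t1,t5,t6},{t2,t4,t5}}
  A15: {{t1},{t1,t2},{t1,t5},{t1,t6},{t2,t5},{t1,t2,t5},{t1,t5,t6},{t2,t4,t5}}
  A16: {{t1,t6},{t1,t5,t6}} {{t3,t6}}
  A23: {{t1,t2},{t1,t2,t5}} {{t2,t4},{t2,t4,t5}}
  A24: {{t2},{t1,t2},{t2,t4},{t2,t5},{t1,t2,t5},{t2,t4,t5}}
  A25: {{t1,t2},{t2,t5},{t1,t2,t5},{t2,t4,t5}}
  A34: {{t1},{t1,t2},{t1,t5},{t1,t6},{t1,t2,t5},{t1,t5,t6}} {{t2,t4},{t2,t4,t5}}
  A35: {{t1},{t1,t2},{t1,t5},{t1,t6},{t1,t2,t5},{t1,t5,t6}} {{t4,t5},{t2,t4,t5}}
  A36: {{t1,t6},{t1,t5,t6}}
  A45: {{t1},{t1,t2},{t1,t5},{t1,t6},{t2,t5},{t1,t2,t5},{t1,t5,t6},{t2,t4,t5}}
  A46: {{t1,t6},{t1,t5,t6}}
  A56: {{t1,t6},{t5,t6},{t1,t5,t6}}
  A123: {{t1,t2},{t1,t2,t5}} {{t2,t4},{t2,t4,t5}}
  A124: {{t2},{t1,t2},{t2,t4},{t2,t5},{t1,t2,t5},{t2,t4,t5}}
  A125: {{t1,t2},{t2,t5},{t1,t2,t5},{t2,t4,t5}}
  A134: {{t1},{t1,t2},{t1,t5},{t1,t6},{t1,t2,t5},{t1,t5,t6}} {{t2,t4},{t2,t4,t5}}
  A135: {{t1},{t1,t2},{t1,t5},{t1,t6},{t1,t2,t5},{t1,t5,t6}} {{t2,t4,t5}}
  A136: {{t1,t6},{t1,t5,t6}}
  A145: {{t1},{t1,t2},{t1,t5},{t1,t6},{t2,t5},{t1,t2,t5},{t1,t5,t6},{t2,t4,t5}}
  A146: {{t1,t6},{t1,t5,t6}}
  A156: {{t1,t6},{t1,t5,t6}}
  A234: {{t1,t2},{t1,t2,t5}} {{t2,t4},{t2,t4,t5}}
  A235: {{t1,t2},{t1,t2,t5}} {{t2,t4,t5}}
  A245: {{t1,t2},{t2,t5},{t1,t2,t5},{t2,t4,t5}}
  A345: {{t1},{t1,t2},{t1,t5},{t1,t6},{t1,t2,t5},{t1,t5,t6}} {{t2,t4,t5}}
  A346: {{t1,t6},{t1,t5,t6}}
  A356: {{t1,t6},{t1,t5,t6}}
  A456: {{t1,t6},{t1,t5,t6}}
  A1234: {{t1,t2},{t1,t2,t5}} {{t2,t4},{t2,t4,t5}}
  A1235: {{t1,t2},{t1,t2,t5}} {{t2,t4,t5}}
  A1245: {{t1,t2},{t2,t5},{t1,t2,t5},{t2,t4,t5}}
  A1345: {{t1},{t1,t2},{t1,t5},{t1,t6},{t1,t2,t5},{t1,t5,t6}} {{t2,t4,t5}}
  A1346: {{t1,t6},{t1,t5,t6}}
  A1356: {{t1,t6},{t1,t5,t6}}
  A1456: {{t1,t6},{t1,t5,t6}}
  A2345: {{t1,t2},{t1,t2,t5}} {{t2,t4,t5}}
  A3456: {{t1,t6},{t1,t5,t6}}
  A12345: {{t1,t2},{t1,t2,t5}} {{t2,t4,t5}}
  A13456: {{t1,t6},{t1,t5,t6}}
C dims 8,20,22,13; δ0: rk 7, SNF 1^7; δ1: rk 12, SNF 1^12; δ2: rk 10, SNF 1^10
degree 0: 8−7−0 = 1 → Ȟ^0 ≅ Z
degree 1: 20−12−7 = 1 → Ȟ^1 ≅ Z
degree 2: 22−10−12 = 0 → Ȟ^2 ≅ 0

Ȟ^0 = Z, Ȟ^1 = Z, Ȟ^2 = 0


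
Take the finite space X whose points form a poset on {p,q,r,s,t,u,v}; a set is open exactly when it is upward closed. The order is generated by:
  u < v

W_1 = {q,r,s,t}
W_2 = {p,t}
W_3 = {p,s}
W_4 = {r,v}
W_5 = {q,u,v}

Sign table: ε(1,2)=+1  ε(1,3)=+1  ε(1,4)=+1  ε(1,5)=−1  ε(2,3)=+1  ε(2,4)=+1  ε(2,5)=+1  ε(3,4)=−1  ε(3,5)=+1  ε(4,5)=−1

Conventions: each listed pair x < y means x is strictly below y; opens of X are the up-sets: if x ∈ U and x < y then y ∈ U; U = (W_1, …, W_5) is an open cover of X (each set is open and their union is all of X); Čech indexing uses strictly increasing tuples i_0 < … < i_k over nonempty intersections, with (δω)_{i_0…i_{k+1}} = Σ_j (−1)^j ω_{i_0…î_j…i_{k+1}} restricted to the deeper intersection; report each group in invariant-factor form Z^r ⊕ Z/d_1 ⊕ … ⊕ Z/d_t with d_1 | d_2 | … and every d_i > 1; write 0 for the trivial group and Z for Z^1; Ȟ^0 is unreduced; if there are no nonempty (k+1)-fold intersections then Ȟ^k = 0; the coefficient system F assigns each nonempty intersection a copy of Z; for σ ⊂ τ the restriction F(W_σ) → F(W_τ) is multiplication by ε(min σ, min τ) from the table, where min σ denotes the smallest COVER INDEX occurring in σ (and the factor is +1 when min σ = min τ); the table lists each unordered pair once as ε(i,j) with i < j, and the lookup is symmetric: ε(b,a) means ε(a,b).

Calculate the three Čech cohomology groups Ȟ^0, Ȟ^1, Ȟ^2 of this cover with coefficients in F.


intersection data:
  W12={t} W13={s} W14={r} W15={q} W23={p} W45={v}
C dims 5,6; δ0: rk 4, SNF 1^4
Ȟ^0 = (5 − 4) − 0 = 1, so Ȟ^0 ≅ Z
Ȟ^1 = (6 − 0) − 4 = 2, so Ȟ^1 ≅ Z^2
Ȟ^2 = (0 − 0) − 0 = 0, so Ȟ^2 ≅ 0

Ȟ^0 = Z, Ȟ^1 = Z^2, Ȟ^2 = 0


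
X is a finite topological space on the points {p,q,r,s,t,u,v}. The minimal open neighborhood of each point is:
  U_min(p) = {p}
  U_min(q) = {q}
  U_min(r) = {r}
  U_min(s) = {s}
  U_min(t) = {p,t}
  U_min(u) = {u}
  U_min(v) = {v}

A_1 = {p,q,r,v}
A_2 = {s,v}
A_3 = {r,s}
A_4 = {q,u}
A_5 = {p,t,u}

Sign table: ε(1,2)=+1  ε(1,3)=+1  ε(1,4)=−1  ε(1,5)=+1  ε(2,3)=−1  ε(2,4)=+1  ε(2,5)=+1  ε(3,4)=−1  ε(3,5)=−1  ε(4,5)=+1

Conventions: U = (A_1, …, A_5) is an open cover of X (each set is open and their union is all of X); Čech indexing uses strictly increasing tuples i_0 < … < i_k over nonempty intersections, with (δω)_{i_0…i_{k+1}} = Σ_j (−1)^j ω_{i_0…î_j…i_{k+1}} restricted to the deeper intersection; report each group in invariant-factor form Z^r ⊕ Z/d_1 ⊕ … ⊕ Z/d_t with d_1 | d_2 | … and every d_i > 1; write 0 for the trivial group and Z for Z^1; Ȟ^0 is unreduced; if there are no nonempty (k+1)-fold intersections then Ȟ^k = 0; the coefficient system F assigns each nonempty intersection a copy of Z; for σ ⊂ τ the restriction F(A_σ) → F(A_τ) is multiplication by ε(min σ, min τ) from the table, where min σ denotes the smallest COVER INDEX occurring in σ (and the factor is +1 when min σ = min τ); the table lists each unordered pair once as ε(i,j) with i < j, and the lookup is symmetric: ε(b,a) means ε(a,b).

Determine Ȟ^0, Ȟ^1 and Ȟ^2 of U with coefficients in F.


nonempty overlaps:
  A12={v} A13={r} A14={q} A15={p} A23={s} A45={u}
C dims 5,6; δ0: rk 5, SNF 1^4·2
degree 0: 5−5−0 = 0 → Ȟ^0 ≅ 0
degree 1: 6−0−5 = 1 plus torsion [2] → Ȟ^1 ≅ Z ⊕ Z/2
degree 2: 0−0−0 = 0 → Ȟ^2 ≅ 0

Ȟ^0(U;F) ≅ 0; Ȟ^1(U;F) ≅ Z ⊕ Z/2; Ȟ^2(U;F) ≅ 0


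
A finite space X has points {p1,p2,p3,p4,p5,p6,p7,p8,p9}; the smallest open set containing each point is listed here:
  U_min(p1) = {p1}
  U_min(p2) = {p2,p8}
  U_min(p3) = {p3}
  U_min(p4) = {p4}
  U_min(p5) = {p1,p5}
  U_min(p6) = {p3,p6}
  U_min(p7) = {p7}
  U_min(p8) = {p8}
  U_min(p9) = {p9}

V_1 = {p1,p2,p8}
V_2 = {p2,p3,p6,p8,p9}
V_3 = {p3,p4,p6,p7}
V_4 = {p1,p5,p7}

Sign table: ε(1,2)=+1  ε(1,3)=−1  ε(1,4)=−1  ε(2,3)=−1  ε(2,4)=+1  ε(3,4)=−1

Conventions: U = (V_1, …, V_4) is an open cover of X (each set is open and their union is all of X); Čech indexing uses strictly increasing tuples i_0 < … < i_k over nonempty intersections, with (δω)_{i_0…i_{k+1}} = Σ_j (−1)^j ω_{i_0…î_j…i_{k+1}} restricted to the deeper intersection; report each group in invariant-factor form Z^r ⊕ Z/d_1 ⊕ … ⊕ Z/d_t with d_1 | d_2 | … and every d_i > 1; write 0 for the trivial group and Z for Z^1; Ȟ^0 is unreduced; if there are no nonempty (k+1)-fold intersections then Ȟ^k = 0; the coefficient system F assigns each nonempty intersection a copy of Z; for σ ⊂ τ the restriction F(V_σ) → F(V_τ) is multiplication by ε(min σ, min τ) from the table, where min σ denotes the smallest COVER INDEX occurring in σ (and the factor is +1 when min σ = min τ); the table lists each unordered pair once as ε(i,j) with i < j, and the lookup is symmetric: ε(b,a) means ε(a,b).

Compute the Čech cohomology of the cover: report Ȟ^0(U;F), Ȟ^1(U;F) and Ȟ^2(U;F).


nerve simplices:
  V12={p2,p8} V14={p1} V23={p3,p6} V34={p7}
C dims 4,4; δ0: rk 4, SNF 1^3·2
degree 0: 4−4−0 = 0 → Ȟ^0 ≅ 0
degree 1: 4−0−4 = 0 plus torsion [2] → Ȟ^1 ≅ Z/2
degree 2: 0−0−0 = 0 → Ȟ^2 ≅ 0

Ȟ^0(U;F) ≅ 0, Ȟ^1(U;F) ≅ Z/2 and Ȟ^2(U;F) ≅ 0


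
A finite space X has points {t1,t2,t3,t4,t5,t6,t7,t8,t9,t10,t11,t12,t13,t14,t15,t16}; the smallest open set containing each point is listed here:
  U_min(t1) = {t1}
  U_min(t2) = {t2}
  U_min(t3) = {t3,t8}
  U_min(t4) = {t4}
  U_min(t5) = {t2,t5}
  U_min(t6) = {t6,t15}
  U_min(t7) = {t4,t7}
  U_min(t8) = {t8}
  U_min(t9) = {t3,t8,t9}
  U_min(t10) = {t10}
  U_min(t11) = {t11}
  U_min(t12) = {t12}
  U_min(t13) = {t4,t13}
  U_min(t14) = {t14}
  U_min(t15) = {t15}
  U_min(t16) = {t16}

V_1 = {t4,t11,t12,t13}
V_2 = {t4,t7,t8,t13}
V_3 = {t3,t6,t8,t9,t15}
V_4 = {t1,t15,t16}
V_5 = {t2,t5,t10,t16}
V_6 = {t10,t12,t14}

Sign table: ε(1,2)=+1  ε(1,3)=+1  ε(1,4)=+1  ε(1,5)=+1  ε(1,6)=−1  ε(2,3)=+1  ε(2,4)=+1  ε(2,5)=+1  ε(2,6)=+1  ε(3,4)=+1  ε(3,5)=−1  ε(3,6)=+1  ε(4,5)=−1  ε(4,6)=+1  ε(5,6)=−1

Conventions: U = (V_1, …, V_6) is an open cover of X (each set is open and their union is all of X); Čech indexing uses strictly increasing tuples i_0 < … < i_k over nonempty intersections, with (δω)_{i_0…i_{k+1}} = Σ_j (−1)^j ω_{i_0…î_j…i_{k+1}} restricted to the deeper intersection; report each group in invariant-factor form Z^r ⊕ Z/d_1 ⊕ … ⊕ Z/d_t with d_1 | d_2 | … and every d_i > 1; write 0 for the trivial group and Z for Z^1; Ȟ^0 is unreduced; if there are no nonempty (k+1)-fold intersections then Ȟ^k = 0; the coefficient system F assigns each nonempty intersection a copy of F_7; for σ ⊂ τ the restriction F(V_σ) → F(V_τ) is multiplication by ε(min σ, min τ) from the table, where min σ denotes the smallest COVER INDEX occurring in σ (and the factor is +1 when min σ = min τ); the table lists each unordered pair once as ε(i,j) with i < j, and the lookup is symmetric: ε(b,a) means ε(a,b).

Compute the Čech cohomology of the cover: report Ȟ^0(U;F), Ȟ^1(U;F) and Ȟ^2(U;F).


Ȟ^0 = 0; Ȟ^1 = 0; Ȟ^2 = 0

cover nerve:
  V12={t4,t13} V16={t12} V23={t8} V34={t15} V45={t16} V56={t10}
C dims 6,6; δ0: rk_F7 6
Ȟ^0: (6−6)−0=0 ⇒ 0
Ȟ^1: (6−0)−6=0 ⇒ 0
Ȟ^2: (0−0)−0=0 ⇒ 0


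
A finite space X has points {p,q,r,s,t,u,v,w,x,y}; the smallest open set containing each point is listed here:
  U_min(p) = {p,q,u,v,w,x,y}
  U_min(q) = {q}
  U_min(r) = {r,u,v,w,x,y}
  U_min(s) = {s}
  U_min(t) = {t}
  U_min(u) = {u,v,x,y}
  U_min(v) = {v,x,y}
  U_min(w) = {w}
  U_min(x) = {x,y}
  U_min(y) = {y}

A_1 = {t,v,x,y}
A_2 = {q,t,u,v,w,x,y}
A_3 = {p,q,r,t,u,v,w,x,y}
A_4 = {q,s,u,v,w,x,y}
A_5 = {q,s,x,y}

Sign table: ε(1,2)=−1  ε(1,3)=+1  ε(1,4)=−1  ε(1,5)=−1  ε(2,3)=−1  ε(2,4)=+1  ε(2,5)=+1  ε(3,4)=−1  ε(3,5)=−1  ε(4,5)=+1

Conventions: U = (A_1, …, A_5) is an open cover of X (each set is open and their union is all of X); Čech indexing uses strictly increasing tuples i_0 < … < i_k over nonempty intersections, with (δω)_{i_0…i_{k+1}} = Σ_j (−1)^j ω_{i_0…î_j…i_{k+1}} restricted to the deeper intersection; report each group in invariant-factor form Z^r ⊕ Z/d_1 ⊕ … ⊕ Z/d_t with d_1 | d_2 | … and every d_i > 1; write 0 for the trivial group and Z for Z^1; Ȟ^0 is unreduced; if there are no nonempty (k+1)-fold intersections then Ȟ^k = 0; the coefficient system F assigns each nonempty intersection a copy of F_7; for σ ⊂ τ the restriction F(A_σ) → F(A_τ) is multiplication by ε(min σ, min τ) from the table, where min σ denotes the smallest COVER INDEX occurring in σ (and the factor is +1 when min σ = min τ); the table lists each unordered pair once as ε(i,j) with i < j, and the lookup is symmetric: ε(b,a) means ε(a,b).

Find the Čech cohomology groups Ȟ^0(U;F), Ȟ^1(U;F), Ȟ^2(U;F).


nonempty overlaps:
  A12={t,v,x,y} A13={t,v,x,y} A14={v,x,y} A15={x,y} A23={q,t,u,v,w,x,y} A24={q,u,v,w,x,y} A25={q,x,y} A34={q,u,v,w,x,y} A35={q,x,y} A45={q,s,x,y}
  A123={t,v,x,y} A124={v,x,y} A125={x,y} A134={v,x,y} A135={x,y} A145={x,y} A234={q,u,v,w,x,y} A235={q,x,y} A245={q,x,y} A345={q,x,y}
  A1234={v,x,y} A1235={x,y} A1245={x,y} A1345={x,y} A2345={q,x,y}
  A12345={x,y}
C dims 5,10,10,5; δ0: rk_F7 4; δ1: rk_F7 6; δ2: rk_F7 4
degree 0: 5−4−0 = 1 → Ȟ^0 ≅ Z/7
degree 1: 10−6−4 = 0 → Ȟ^1 ≅ 0
degree 2: 10−4−6 = 0 → Ȟ^2 ≅ 0

Ȟ^0(U;F) ≅ Z/7,  Ȟ^1(U;F) ≅ 0,  Ȟ^2(U;F) ≅ 0


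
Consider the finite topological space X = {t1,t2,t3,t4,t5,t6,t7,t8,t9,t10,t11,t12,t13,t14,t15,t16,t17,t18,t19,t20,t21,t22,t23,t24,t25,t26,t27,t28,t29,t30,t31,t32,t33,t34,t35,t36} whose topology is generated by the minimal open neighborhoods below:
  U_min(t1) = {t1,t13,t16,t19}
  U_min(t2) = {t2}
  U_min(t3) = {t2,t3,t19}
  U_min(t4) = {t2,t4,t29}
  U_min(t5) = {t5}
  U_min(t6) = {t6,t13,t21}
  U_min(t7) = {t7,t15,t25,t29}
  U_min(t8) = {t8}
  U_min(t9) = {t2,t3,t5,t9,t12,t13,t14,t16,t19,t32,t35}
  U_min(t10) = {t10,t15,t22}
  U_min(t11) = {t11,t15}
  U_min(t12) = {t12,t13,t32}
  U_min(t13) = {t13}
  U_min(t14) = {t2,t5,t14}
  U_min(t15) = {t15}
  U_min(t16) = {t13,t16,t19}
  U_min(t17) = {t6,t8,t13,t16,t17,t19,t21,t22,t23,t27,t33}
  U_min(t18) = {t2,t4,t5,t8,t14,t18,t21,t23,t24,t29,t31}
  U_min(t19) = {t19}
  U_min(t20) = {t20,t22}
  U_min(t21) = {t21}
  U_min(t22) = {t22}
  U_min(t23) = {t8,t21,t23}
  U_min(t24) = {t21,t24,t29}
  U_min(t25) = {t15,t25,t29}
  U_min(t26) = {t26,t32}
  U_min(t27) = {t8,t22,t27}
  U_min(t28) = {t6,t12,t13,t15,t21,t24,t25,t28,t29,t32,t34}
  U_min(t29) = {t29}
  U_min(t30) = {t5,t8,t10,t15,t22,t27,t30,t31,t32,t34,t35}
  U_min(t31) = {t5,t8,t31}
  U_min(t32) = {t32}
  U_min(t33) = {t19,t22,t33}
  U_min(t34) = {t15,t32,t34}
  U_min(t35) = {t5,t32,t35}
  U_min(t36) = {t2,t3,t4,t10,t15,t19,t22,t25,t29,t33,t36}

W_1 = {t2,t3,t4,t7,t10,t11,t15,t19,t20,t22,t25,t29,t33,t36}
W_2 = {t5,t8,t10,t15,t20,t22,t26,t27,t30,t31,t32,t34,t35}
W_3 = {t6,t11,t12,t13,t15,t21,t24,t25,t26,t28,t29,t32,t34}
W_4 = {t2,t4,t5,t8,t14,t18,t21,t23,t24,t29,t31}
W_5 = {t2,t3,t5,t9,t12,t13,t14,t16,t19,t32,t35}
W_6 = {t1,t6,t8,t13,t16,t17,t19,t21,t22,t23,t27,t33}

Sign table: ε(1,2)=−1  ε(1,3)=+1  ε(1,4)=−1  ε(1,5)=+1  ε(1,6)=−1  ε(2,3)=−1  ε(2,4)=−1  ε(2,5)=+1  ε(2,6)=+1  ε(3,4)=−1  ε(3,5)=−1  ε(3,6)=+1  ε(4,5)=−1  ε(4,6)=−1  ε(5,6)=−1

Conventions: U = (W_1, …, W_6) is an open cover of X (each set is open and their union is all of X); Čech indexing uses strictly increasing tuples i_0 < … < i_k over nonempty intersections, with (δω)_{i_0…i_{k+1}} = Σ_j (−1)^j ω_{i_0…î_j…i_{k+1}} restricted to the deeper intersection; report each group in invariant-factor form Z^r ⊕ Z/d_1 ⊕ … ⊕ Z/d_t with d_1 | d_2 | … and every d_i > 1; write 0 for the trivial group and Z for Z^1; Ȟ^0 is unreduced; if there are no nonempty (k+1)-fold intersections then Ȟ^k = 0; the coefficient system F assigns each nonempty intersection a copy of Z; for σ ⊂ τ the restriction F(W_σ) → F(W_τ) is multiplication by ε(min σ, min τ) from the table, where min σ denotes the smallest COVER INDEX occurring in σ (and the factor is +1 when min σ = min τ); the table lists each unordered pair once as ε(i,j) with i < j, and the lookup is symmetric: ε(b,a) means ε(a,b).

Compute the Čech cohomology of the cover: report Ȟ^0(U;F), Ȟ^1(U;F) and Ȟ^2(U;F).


nerve simplices:
  W12={t10,t15,t20,t22} W13={t11,t15,t25,t29} W14={t2,t4,t29} W15={t2,t3,t19} W16={t19,t22,t33} W23={t15,t26,t32,t34} W24={t5,t8,t31} W25={t5,t32,t35} W26={t8,t22,t27} W34={t21,t24,t29} W35={t12,t13,t32} W36={t6,t13,t21} W45={t2,t5,t14} W46={t8,t21,t23} W56={t13,t16,t19}
  W123={t15} W126={t22} W134={t29} W145={t2} W156={t19} W235={t32} W245={t5} W246={t8} W346={t21} W356={t13}
C dims 6,15,10; δ0: rk 6, SNF 1^5·2; δ1: rk 9, SNF 1^9
degree 0: 6−6−0 = 0 → Ȟ^0 ≅ 0
degree 1: 15−9−6 = 0 plus torsion [2] → Ȟ^1 ≅ Z/2
degree 2: 10−0−9 = 1 → Ȟ^2 ≅ Z

Ȟ^0 = 0, Ȟ^1 = Z/2 and Ȟ^2 = Z
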